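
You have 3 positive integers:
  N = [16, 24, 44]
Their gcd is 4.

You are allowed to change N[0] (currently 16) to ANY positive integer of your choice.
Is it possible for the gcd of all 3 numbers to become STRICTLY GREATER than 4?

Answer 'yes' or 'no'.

Answer: no

Derivation:
Current gcd = 4
gcd of all OTHER numbers (without N[0]=16): gcd([24, 44]) = 4
The new gcd after any change is gcd(4, new_value).
This can be at most 4.
Since 4 = old gcd 4, the gcd can only stay the same or decrease.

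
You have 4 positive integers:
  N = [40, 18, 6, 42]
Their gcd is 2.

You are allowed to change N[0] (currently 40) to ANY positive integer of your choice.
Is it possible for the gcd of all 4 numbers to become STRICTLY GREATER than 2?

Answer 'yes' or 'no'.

Current gcd = 2
gcd of all OTHER numbers (without N[0]=40): gcd([18, 6, 42]) = 6
The new gcd after any change is gcd(6, new_value).
This can be at most 6.
Since 6 > old gcd 2, the gcd CAN increase (e.g., set N[0] = 6).

Answer: yes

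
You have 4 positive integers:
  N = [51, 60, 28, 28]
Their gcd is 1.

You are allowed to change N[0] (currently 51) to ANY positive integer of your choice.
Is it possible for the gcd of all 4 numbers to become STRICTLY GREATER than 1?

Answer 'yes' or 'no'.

Current gcd = 1
gcd of all OTHER numbers (without N[0]=51): gcd([60, 28, 28]) = 4
The new gcd after any change is gcd(4, new_value).
This can be at most 4.
Since 4 > old gcd 1, the gcd CAN increase (e.g., set N[0] = 4).

Answer: yes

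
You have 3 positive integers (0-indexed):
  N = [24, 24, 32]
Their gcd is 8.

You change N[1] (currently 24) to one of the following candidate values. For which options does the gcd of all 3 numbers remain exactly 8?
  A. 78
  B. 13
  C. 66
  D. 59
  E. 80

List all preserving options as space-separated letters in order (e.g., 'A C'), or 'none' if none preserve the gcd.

Old gcd = 8; gcd of others (without N[1]) = 8
New gcd for candidate v: gcd(8, v). Preserves old gcd iff gcd(8, v) = 8.
  Option A: v=78, gcd(8,78)=2 -> changes
  Option B: v=13, gcd(8,13)=1 -> changes
  Option C: v=66, gcd(8,66)=2 -> changes
  Option D: v=59, gcd(8,59)=1 -> changes
  Option E: v=80, gcd(8,80)=8 -> preserves

Answer: E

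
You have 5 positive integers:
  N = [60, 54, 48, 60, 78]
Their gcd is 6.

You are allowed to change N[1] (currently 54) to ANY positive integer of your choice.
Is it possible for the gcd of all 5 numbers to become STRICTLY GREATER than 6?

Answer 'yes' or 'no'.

Answer: no

Derivation:
Current gcd = 6
gcd of all OTHER numbers (without N[1]=54): gcd([60, 48, 60, 78]) = 6
The new gcd after any change is gcd(6, new_value).
This can be at most 6.
Since 6 = old gcd 6, the gcd can only stay the same or decrease.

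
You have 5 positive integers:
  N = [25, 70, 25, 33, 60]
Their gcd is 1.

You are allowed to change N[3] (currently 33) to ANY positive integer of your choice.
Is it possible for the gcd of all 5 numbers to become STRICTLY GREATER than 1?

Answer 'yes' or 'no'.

Current gcd = 1
gcd of all OTHER numbers (without N[3]=33): gcd([25, 70, 25, 60]) = 5
The new gcd after any change is gcd(5, new_value).
This can be at most 5.
Since 5 > old gcd 1, the gcd CAN increase (e.g., set N[3] = 5).

Answer: yes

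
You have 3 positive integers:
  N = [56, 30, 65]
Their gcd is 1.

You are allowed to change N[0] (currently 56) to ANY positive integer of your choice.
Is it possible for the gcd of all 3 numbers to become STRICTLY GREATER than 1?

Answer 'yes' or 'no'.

Answer: yes

Derivation:
Current gcd = 1
gcd of all OTHER numbers (without N[0]=56): gcd([30, 65]) = 5
The new gcd after any change is gcd(5, new_value).
This can be at most 5.
Since 5 > old gcd 1, the gcd CAN increase (e.g., set N[0] = 5).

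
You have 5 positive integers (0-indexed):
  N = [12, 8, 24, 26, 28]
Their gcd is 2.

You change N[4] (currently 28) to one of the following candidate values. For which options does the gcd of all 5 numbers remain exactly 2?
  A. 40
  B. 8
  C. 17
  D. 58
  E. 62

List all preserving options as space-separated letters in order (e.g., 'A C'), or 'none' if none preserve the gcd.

Old gcd = 2; gcd of others (without N[4]) = 2
New gcd for candidate v: gcd(2, v). Preserves old gcd iff gcd(2, v) = 2.
  Option A: v=40, gcd(2,40)=2 -> preserves
  Option B: v=8, gcd(2,8)=2 -> preserves
  Option C: v=17, gcd(2,17)=1 -> changes
  Option D: v=58, gcd(2,58)=2 -> preserves
  Option E: v=62, gcd(2,62)=2 -> preserves

Answer: A B D E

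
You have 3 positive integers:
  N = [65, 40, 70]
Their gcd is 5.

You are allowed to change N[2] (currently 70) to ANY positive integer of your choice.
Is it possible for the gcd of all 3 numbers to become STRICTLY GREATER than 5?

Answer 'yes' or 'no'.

Current gcd = 5
gcd of all OTHER numbers (without N[2]=70): gcd([65, 40]) = 5
The new gcd after any change is gcd(5, new_value).
This can be at most 5.
Since 5 = old gcd 5, the gcd can only stay the same or decrease.

Answer: no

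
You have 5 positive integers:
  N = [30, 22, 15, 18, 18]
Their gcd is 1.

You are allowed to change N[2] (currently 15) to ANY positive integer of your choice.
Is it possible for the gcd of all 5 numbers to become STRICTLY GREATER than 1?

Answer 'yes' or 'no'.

Answer: yes

Derivation:
Current gcd = 1
gcd of all OTHER numbers (without N[2]=15): gcd([30, 22, 18, 18]) = 2
The new gcd after any change is gcd(2, new_value).
This can be at most 2.
Since 2 > old gcd 1, the gcd CAN increase (e.g., set N[2] = 2).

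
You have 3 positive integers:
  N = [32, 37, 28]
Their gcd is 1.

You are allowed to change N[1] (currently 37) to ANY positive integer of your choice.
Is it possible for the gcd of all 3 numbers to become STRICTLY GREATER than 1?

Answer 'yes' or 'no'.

Current gcd = 1
gcd of all OTHER numbers (without N[1]=37): gcd([32, 28]) = 4
The new gcd after any change is gcd(4, new_value).
This can be at most 4.
Since 4 > old gcd 1, the gcd CAN increase (e.g., set N[1] = 4).

Answer: yes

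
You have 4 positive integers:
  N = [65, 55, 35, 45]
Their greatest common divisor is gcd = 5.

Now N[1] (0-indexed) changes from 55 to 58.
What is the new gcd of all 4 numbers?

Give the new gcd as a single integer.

Answer: 1

Derivation:
Numbers: [65, 55, 35, 45], gcd = 5
Change: index 1, 55 -> 58
gcd of the OTHER numbers (without index 1): gcd([65, 35, 45]) = 5
New gcd = gcd(g_others, new_val) = gcd(5, 58) = 1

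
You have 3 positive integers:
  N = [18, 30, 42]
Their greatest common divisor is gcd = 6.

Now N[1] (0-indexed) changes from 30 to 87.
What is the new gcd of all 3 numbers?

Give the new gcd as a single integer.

Numbers: [18, 30, 42], gcd = 6
Change: index 1, 30 -> 87
gcd of the OTHER numbers (without index 1): gcd([18, 42]) = 6
New gcd = gcd(g_others, new_val) = gcd(6, 87) = 3

Answer: 3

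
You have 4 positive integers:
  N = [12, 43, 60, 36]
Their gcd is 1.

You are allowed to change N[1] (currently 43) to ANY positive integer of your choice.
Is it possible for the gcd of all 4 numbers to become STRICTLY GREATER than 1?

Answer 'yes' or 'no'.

Current gcd = 1
gcd of all OTHER numbers (without N[1]=43): gcd([12, 60, 36]) = 12
The new gcd after any change is gcd(12, new_value).
This can be at most 12.
Since 12 > old gcd 1, the gcd CAN increase (e.g., set N[1] = 12).

Answer: yes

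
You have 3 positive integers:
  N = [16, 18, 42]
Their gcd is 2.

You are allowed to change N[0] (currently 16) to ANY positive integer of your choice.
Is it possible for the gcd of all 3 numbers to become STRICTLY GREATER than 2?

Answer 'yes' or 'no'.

Answer: yes

Derivation:
Current gcd = 2
gcd of all OTHER numbers (without N[0]=16): gcd([18, 42]) = 6
The new gcd after any change is gcd(6, new_value).
This can be at most 6.
Since 6 > old gcd 2, the gcd CAN increase (e.g., set N[0] = 6).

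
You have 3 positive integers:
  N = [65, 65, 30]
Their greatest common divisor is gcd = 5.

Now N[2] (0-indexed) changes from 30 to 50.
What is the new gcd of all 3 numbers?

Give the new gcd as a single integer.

Numbers: [65, 65, 30], gcd = 5
Change: index 2, 30 -> 50
gcd of the OTHER numbers (without index 2): gcd([65, 65]) = 65
New gcd = gcd(g_others, new_val) = gcd(65, 50) = 5

Answer: 5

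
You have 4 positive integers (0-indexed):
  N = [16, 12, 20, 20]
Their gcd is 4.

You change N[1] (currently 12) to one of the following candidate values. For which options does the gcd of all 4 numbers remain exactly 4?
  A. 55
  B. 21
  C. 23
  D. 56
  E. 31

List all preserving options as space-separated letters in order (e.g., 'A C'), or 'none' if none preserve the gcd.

Old gcd = 4; gcd of others (without N[1]) = 4
New gcd for candidate v: gcd(4, v). Preserves old gcd iff gcd(4, v) = 4.
  Option A: v=55, gcd(4,55)=1 -> changes
  Option B: v=21, gcd(4,21)=1 -> changes
  Option C: v=23, gcd(4,23)=1 -> changes
  Option D: v=56, gcd(4,56)=4 -> preserves
  Option E: v=31, gcd(4,31)=1 -> changes

Answer: D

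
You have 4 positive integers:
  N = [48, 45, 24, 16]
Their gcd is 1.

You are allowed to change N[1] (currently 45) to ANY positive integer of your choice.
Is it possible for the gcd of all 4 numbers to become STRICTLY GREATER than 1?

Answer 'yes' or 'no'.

Answer: yes

Derivation:
Current gcd = 1
gcd of all OTHER numbers (without N[1]=45): gcd([48, 24, 16]) = 8
The new gcd after any change is gcd(8, new_value).
This can be at most 8.
Since 8 > old gcd 1, the gcd CAN increase (e.g., set N[1] = 8).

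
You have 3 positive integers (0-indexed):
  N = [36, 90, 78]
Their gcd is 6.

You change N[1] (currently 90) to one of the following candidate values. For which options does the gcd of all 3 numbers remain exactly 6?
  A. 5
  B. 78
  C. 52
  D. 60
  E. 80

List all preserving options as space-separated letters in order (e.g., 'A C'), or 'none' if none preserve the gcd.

Old gcd = 6; gcd of others (without N[1]) = 6
New gcd for candidate v: gcd(6, v). Preserves old gcd iff gcd(6, v) = 6.
  Option A: v=5, gcd(6,5)=1 -> changes
  Option B: v=78, gcd(6,78)=6 -> preserves
  Option C: v=52, gcd(6,52)=2 -> changes
  Option D: v=60, gcd(6,60)=6 -> preserves
  Option E: v=80, gcd(6,80)=2 -> changes

Answer: B D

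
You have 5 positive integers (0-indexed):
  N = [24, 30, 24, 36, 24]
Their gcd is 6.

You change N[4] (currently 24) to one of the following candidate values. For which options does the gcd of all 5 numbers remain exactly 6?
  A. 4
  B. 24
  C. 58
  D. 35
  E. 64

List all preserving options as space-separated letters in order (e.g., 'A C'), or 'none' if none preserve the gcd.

Old gcd = 6; gcd of others (without N[4]) = 6
New gcd for candidate v: gcd(6, v). Preserves old gcd iff gcd(6, v) = 6.
  Option A: v=4, gcd(6,4)=2 -> changes
  Option B: v=24, gcd(6,24)=6 -> preserves
  Option C: v=58, gcd(6,58)=2 -> changes
  Option D: v=35, gcd(6,35)=1 -> changes
  Option E: v=64, gcd(6,64)=2 -> changes

Answer: B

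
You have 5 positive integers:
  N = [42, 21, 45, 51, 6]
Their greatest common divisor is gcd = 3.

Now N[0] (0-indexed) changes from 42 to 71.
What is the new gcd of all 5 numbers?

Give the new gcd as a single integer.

Answer: 1

Derivation:
Numbers: [42, 21, 45, 51, 6], gcd = 3
Change: index 0, 42 -> 71
gcd of the OTHER numbers (without index 0): gcd([21, 45, 51, 6]) = 3
New gcd = gcd(g_others, new_val) = gcd(3, 71) = 1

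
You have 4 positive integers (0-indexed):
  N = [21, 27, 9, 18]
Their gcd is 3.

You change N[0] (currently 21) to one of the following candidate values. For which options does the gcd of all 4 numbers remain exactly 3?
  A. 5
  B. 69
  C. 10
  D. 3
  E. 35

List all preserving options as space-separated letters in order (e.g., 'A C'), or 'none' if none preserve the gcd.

Old gcd = 3; gcd of others (without N[0]) = 9
New gcd for candidate v: gcd(9, v). Preserves old gcd iff gcd(9, v) = 3.
  Option A: v=5, gcd(9,5)=1 -> changes
  Option B: v=69, gcd(9,69)=3 -> preserves
  Option C: v=10, gcd(9,10)=1 -> changes
  Option D: v=3, gcd(9,3)=3 -> preserves
  Option E: v=35, gcd(9,35)=1 -> changes

Answer: B D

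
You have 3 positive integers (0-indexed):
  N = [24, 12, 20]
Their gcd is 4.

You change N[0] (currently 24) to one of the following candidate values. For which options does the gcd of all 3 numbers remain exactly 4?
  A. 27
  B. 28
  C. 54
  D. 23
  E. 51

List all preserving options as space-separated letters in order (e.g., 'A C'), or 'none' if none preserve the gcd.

Old gcd = 4; gcd of others (without N[0]) = 4
New gcd for candidate v: gcd(4, v). Preserves old gcd iff gcd(4, v) = 4.
  Option A: v=27, gcd(4,27)=1 -> changes
  Option B: v=28, gcd(4,28)=4 -> preserves
  Option C: v=54, gcd(4,54)=2 -> changes
  Option D: v=23, gcd(4,23)=1 -> changes
  Option E: v=51, gcd(4,51)=1 -> changes

Answer: B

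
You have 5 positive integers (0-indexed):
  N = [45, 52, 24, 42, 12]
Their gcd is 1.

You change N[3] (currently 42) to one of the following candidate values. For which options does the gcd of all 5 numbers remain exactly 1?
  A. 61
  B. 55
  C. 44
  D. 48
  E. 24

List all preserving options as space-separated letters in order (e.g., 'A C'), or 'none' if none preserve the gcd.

Old gcd = 1; gcd of others (without N[3]) = 1
New gcd for candidate v: gcd(1, v). Preserves old gcd iff gcd(1, v) = 1.
  Option A: v=61, gcd(1,61)=1 -> preserves
  Option B: v=55, gcd(1,55)=1 -> preserves
  Option C: v=44, gcd(1,44)=1 -> preserves
  Option D: v=48, gcd(1,48)=1 -> preserves
  Option E: v=24, gcd(1,24)=1 -> preserves

Answer: A B C D E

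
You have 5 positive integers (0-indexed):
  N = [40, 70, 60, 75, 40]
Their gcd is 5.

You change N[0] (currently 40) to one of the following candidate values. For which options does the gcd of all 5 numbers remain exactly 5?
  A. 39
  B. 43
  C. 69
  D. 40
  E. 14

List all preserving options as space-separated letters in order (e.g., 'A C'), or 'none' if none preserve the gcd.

Answer: D

Derivation:
Old gcd = 5; gcd of others (without N[0]) = 5
New gcd for candidate v: gcd(5, v). Preserves old gcd iff gcd(5, v) = 5.
  Option A: v=39, gcd(5,39)=1 -> changes
  Option B: v=43, gcd(5,43)=1 -> changes
  Option C: v=69, gcd(5,69)=1 -> changes
  Option D: v=40, gcd(5,40)=5 -> preserves
  Option E: v=14, gcd(5,14)=1 -> changes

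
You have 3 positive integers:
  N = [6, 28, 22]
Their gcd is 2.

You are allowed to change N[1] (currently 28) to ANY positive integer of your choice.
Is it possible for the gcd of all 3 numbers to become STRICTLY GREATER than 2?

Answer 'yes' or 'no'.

Answer: no

Derivation:
Current gcd = 2
gcd of all OTHER numbers (without N[1]=28): gcd([6, 22]) = 2
The new gcd after any change is gcd(2, new_value).
This can be at most 2.
Since 2 = old gcd 2, the gcd can only stay the same or decrease.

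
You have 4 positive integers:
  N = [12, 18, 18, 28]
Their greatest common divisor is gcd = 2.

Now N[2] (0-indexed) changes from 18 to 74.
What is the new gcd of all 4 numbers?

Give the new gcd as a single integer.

Answer: 2

Derivation:
Numbers: [12, 18, 18, 28], gcd = 2
Change: index 2, 18 -> 74
gcd of the OTHER numbers (without index 2): gcd([12, 18, 28]) = 2
New gcd = gcd(g_others, new_val) = gcd(2, 74) = 2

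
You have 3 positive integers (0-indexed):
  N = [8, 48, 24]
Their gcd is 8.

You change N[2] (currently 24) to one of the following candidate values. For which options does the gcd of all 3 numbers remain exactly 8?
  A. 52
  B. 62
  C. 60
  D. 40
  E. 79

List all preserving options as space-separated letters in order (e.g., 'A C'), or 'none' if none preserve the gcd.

Answer: D

Derivation:
Old gcd = 8; gcd of others (without N[2]) = 8
New gcd for candidate v: gcd(8, v). Preserves old gcd iff gcd(8, v) = 8.
  Option A: v=52, gcd(8,52)=4 -> changes
  Option B: v=62, gcd(8,62)=2 -> changes
  Option C: v=60, gcd(8,60)=4 -> changes
  Option D: v=40, gcd(8,40)=8 -> preserves
  Option E: v=79, gcd(8,79)=1 -> changes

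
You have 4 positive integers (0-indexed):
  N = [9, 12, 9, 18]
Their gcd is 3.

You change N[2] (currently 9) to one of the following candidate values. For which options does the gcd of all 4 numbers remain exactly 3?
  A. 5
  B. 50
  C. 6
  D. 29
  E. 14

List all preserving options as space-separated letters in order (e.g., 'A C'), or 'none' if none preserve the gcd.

Answer: C

Derivation:
Old gcd = 3; gcd of others (without N[2]) = 3
New gcd for candidate v: gcd(3, v). Preserves old gcd iff gcd(3, v) = 3.
  Option A: v=5, gcd(3,5)=1 -> changes
  Option B: v=50, gcd(3,50)=1 -> changes
  Option C: v=6, gcd(3,6)=3 -> preserves
  Option D: v=29, gcd(3,29)=1 -> changes
  Option E: v=14, gcd(3,14)=1 -> changes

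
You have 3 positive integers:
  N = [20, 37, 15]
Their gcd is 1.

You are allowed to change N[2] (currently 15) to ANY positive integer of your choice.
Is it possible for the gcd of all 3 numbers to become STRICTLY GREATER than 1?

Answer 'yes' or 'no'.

Answer: no

Derivation:
Current gcd = 1
gcd of all OTHER numbers (without N[2]=15): gcd([20, 37]) = 1
The new gcd after any change is gcd(1, new_value).
This can be at most 1.
Since 1 = old gcd 1, the gcd can only stay the same or decrease.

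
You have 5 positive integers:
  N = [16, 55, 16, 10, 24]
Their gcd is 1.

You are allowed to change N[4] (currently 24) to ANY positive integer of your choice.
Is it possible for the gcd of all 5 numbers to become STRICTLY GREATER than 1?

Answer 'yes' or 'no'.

Answer: no

Derivation:
Current gcd = 1
gcd of all OTHER numbers (without N[4]=24): gcd([16, 55, 16, 10]) = 1
The new gcd after any change is gcd(1, new_value).
This can be at most 1.
Since 1 = old gcd 1, the gcd can only stay the same or decrease.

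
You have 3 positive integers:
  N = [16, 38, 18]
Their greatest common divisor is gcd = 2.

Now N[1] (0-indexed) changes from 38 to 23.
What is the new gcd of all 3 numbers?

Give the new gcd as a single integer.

Answer: 1

Derivation:
Numbers: [16, 38, 18], gcd = 2
Change: index 1, 38 -> 23
gcd of the OTHER numbers (without index 1): gcd([16, 18]) = 2
New gcd = gcd(g_others, new_val) = gcd(2, 23) = 1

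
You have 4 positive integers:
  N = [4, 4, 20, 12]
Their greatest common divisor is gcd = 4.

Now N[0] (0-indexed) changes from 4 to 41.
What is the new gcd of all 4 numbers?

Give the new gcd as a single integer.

Answer: 1

Derivation:
Numbers: [4, 4, 20, 12], gcd = 4
Change: index 0, 4 -> 41
gcd of the OTHER numbers (without index 0): gcd([4, 20, 12]) = 4
New gcd = gcd(g_others, new_val) = gcd(4, 41) = 1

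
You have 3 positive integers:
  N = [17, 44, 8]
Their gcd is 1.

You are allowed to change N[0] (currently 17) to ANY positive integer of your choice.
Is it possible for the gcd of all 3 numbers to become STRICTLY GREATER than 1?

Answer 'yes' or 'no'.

Current gcd = 1
gcd of all OTHER numbers (without N[0]=17): gcd([44, 8]) = 4
The new gcd after any change is gcd(4, new_value).
This can be at most 4.
Since 4 > old gcd 1, the gcd CAN increase (e.g., set N[0] = 4).

Answer: yes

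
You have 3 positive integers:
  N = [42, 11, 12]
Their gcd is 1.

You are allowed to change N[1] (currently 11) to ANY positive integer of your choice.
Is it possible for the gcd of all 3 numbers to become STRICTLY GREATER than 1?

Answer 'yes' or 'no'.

Current gcd = 1
gcd of all OTHER numbers (without N[1]=11): gcd([42, 12]) = 6
The new gcd after any change is gcd(6, new_value).
This can be at most 6.
Since 6 > old gcd 1, the gcd CAN increase (e.g., set N[1] = 6).

Answer: yes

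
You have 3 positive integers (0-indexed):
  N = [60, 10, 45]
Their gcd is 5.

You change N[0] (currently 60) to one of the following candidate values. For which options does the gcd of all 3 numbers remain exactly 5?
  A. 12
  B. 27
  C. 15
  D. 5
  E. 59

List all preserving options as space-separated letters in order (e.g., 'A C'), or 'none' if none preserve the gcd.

Answer: C D

Derivation:
Old gcd = 5; gcd of others (without N[0]) = 5
New gcd for candidate v: gcd(5, v). Preserves old gcd iff gcd(5, v) = 5.
  Option A: v=12, gcd(5,12)=1 -> changes
  Option B: v=27, gcd(5,27)=1 -> changes
  Option C: v=15, gcd(5,15)=5 -> preserves
  Option D: v=5, gcd(5,5)=5 -> preserves
  Option E: v=59, gcd(5,59)=1 -> changes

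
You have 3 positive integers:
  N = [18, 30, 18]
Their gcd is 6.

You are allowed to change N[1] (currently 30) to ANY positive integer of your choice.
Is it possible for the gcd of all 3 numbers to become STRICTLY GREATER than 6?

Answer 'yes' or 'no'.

Current gcd = 6
gcd of all OTHER numbers (without N[1]=30): gcd([18, 18]) = 18
The new gcd after any change is gcd(18, new_value).
This can be at most 18.
Since 18 > old gcd 6, the gcd CAN increase (e.g., set N[1] = 18).

Answer: yes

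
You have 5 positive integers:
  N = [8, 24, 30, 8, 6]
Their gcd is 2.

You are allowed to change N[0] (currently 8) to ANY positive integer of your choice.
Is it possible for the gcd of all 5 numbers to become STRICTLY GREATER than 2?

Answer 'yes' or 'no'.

Answer: no

Derivation:
Current gcd = 2
gcd of all OTHER numbers (without N[0]=8): gcd([24, 30, 8, 6]) = 2
The new gcd after any change is gcd(2, new_value).
This can be at most 2.
Since 2 = old gcd 2, the gcd can only stay the same or decrease.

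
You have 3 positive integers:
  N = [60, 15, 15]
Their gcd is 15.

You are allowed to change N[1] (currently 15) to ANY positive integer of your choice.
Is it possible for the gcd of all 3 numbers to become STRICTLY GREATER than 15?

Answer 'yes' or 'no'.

Answer: no

Derivation:
Current gcd = 15
gcd of all OTHER numbers (without N[1]=15): gcd([60, 15]) = 15
The new gcd after any change is gcd(15, new_value).
This can be at most 15.
Since 15 = old gcd 15, the gcd can only stay the same or decrease.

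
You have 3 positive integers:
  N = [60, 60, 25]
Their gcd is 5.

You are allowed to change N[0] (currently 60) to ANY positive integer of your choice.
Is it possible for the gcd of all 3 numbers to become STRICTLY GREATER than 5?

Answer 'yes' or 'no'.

Answer: no

Derivation:
Current gcd = 5
gcd of all OTHER numbers (without N[0]=60): gcd([60, 25]) = 5
The new gcd after any change is gcd(5, new_value).
This can be at most 5.
Since 5 = old gcd 5, the gcd can only stay the same or decrease.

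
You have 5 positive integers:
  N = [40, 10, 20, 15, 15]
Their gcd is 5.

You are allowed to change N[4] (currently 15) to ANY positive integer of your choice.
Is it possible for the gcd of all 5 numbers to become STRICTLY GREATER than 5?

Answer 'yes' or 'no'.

Answer: no

Derivation:
Current gcd = 5
gcd of all OTHER numbers (without N[4]=15): gcd([40, 10, 20, 15]) = 5
The new gcd after any change is gcd(5, new_value).
This can be at most 5.
Since 5 = old gcd 5, the gcd can only stay the same or decrease.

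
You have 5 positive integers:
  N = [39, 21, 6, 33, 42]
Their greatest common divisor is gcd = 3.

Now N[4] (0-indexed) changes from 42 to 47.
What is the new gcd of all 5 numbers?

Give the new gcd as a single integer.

Numbers: [39, 21, 6, 33, 42], gcd = 3
Change: index 4, 42 -> 47
gcd of the OTHER numbers (without index 4): gcd([39, 21, 6, 33]) = 3
New gcd = gcd(g_others, new_val) = gcd(3, 47) = 1

Answer: 1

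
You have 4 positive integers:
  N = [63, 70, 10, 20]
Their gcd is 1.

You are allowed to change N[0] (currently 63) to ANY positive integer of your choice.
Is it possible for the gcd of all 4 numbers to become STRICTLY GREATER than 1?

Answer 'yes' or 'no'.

Current gcd = 1
gcd of all OTHER numbers (without N[0]=63): gcd([70, 10, 20]) = 10
The new gcd after any change is gcd(10, new_value).
This can be at most 10.
Since 10 > old gcd 1, the gcd CAN increase (e.g., set N[0] = 10).

Answer: yes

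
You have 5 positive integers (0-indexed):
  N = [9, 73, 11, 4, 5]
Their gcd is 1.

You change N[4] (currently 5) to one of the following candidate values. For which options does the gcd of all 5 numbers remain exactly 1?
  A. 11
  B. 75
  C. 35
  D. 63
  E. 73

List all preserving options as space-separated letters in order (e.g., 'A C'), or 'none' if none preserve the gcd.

Old gcd = 1; gcd of others (without N[4]) = 1
New gcd for candidate v: gcd(1, v). Preserves old gcd iff gcd(1, v) = 1.
  Option A: v=11, gcd(1,11)=1 -> preserves
  Option B: v=75, gcd(1,75)=1 -> preserves
  Option C: v=35, gcd(1,35)=1 -> preserves
  Option D: v=63, gcd(1,63)=1 -> preserves
  Option E: v=73, gcd(1,73)=1 -> preserves

Answer: A B C D E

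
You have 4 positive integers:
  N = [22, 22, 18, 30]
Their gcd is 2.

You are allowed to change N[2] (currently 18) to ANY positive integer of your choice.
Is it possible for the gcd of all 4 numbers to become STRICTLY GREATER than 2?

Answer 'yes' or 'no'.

Current gcd = 2
gcd of all OTHER numbers (without N[2]=18): gcd([22, 22, 30]) = 2
The new gcd after any change is gcd(2, new_value).
This can be at most 2.
Since 2 = old gcd 2, the gcd can only stay the same or decrease.

Answer: no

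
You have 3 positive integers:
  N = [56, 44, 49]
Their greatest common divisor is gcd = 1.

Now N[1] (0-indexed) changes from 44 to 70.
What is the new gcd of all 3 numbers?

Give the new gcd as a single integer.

Numbers: [56, 44, 49], gcd = 1
Change: index 1, 44 -> 70
gcd of the OTHER numbers (without index 1): gcd([56, 49]) = 7
New gcd = gcd(g_others, new_val) = gcd(7, 70) = 7

Answer: 7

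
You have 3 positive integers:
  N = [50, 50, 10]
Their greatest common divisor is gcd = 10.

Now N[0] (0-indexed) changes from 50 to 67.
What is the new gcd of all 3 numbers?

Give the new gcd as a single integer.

Answer: 1

Derivation:
Numbers: [50, 50, 10], gcd = 10
Change: index 0, 50 -> 67
gcd of the OTHER numbers (without index 0): gcd([50, 10]) = 10
New gcd = gcd(g_others, new_val) = gcd(10, 67) = 1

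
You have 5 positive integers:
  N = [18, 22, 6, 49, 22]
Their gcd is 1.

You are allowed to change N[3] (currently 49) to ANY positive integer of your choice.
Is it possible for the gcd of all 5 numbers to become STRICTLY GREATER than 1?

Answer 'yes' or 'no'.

Current gcd = 1
gcd of all OTHER numbers (without N[3]=49): gcd([18, 22, 6, 22]) = 2
The new gcd after any change is gcd(2, new_value).
This can be at most 2.
Since 2 > old gcd 1, the gcd CAN increase (e.g., set N[3] = 2).

Answer: yes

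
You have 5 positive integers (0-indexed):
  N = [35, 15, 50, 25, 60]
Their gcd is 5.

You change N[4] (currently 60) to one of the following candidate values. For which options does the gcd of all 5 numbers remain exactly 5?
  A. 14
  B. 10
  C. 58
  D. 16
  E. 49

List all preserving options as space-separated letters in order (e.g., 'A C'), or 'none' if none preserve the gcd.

Answer: B

Derivation:
Old gcd = 5; gcd of others (without N[4]) = 5
New gcd for candidate v: gcd(5, v). Preserves old gcd iff gcd(5, v) = 5.
  Option A: v=14, gcd(5,14)=1 -> changes
  Option B: v=10, gcd(5,10)=5 -> preserves
  Option C: v=58, gcd(5,58)=1 -> changes
  Option D: v=16, gcd(5,16)=1 -> changes
  Option E: v=49, gcd(5,49)=1 -> changes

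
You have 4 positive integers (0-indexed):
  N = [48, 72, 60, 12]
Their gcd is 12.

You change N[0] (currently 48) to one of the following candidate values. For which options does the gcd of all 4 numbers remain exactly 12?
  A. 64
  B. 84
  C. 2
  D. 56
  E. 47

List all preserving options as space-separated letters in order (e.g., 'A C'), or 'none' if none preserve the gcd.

Old gcd = 12; gcd of others (without N[0]) = 12
New gcd for candidate v: gcd(12, v). Preserves old gcd iff gcd(12, v) = 12.
  Option A: v=64, gcd(12,64)=4 -> changes
  Option B: v=84, gcd(12,84)=12 -> preserves
  Option C: v=2, gcd(12,2)=2 -> changes
  Option D: v=56, gcd(12,56)=4 -> changes
  Option E: v=47, gcd(12,47)=1 -> changes

Answer: B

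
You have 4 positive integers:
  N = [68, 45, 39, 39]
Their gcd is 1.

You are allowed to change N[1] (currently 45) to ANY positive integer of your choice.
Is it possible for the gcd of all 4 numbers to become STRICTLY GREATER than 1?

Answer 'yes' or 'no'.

Answer: no

Derivation:
Current gcd = 1
gcd of all OTHER numbers (without N[1]=45): gcd([68, 39, 39]) = 1
The new gcd after any change is gcd(1, new_value).
This can be at most 1.
Since 1 = old gcd 1, the gcd can only stay the same or decrease.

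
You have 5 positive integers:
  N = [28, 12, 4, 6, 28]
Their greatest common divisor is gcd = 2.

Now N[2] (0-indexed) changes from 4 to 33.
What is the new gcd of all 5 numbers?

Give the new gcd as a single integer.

Numbers: [28, 12, 4, 6, 28], gcd = 2
Change: index 2, 4 -> 33
gcd of the OTHER numbers (without index 2): gcd([28, 12, 6, 28]) = 2
New gcd = gcd(g_others, new_val) = gcd(2, 33) = 1

Answer: 1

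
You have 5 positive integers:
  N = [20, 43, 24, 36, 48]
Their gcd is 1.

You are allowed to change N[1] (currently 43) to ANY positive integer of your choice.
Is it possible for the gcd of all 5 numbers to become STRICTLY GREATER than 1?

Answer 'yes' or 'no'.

Current gcd = 1
gcd of all OTHER numbers (without N[1]=43): gcd([20, 24, 36, 48]) = 4
The new gcd after any change is gcd(4, new_value).
This can be at most 4.
Since 4 > old gcd 1, the gcd CAN increase (e.g., set N[1] = 4).

Answer: yes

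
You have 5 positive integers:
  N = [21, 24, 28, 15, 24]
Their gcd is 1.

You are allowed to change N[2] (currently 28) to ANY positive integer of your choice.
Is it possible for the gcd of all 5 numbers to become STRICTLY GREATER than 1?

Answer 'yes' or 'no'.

Answer: yes

Derivation:
Current gcd = 1
gcd of all OTHER numbers (without N[2]=28): gcd([21, 24, 15, 24]) = 3
The new gcd after any change is gcd(3, new_value).
This can be at most 3.
Since 3 > old gcd 1, the gcd CAN increase (e.g., set N[2] = 3).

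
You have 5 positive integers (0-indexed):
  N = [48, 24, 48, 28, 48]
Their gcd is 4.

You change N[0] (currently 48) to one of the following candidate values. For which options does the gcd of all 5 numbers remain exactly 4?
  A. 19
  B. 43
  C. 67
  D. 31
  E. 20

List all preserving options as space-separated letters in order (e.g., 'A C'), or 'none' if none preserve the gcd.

Answer: E

Derivation:
Old gcd = 4; gcd of others (without N[0]) = 4
New gcd for candidate v: gcd(4, v). Preserves old gcd iff gcd(4, v) = 4.
  Option A: v=19, gcd(4,19)=1 -> changes
  Option B: v=43, gcd(4,43)=1 -> changes
  Option C: v=67, gcd(4,67)=1 -> changes
  Option D: v=31, gcd(4,31)=1 -> changes
  Option E: v=20, gcd(4,20)=4 -> preserves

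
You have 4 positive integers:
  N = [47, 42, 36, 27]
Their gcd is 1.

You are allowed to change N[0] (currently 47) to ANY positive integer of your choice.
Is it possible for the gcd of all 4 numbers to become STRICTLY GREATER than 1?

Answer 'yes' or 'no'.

Current gcd = 1
gcd of all OTHER numbers (without N[0]=47): gcd([42, 36, 27]) = 3
The new gcd after any change is gcd(3, new_value).
This can be at most 3.
Since 3 > old gcd 1, the gcd CAN increase (e.g., set N[0] = 3).

Answer: yes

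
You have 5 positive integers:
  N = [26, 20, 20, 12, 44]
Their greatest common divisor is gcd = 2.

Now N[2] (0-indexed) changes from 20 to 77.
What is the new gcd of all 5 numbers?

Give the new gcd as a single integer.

Answer: 1

Derivation:
Numbers: [26, 20, 20, 12, 44], gcd = 2
Change: index 2, 20 -> 77
gcd of the OTHER numbers (without index 2): gcd([26, 20, 12, 44]) = 2
New gcd = gcd(g_others, new_val) = gcd(2, 77) = 1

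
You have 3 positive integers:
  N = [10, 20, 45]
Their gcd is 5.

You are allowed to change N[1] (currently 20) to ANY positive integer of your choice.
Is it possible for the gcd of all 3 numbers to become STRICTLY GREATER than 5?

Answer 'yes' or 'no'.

Current gcd = 5
gcd of all OTHER numbers (without N[1]=20): gcd([10, 45]) = 5
The new gcd after any change is gcd(5, new_value).
This can be at most 5.
Since 5 = old gcd 5, the gcd can only stay the same or decrease.

Answer: no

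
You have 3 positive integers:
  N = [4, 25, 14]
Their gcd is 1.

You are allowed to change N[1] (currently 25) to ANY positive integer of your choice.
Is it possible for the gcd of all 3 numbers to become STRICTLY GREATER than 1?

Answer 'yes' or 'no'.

Answer: yes

Derivation:
Current gcd = 1
gcd of all OTHER numbers (without N[1]=25): gcd([4, 14]) = 2
The new gcd after any change is gcd(2, new_value).
This can be at most 2.
Since 2 > old gcd 1, the gcd CAN increase (e.g., set N[1] = 2).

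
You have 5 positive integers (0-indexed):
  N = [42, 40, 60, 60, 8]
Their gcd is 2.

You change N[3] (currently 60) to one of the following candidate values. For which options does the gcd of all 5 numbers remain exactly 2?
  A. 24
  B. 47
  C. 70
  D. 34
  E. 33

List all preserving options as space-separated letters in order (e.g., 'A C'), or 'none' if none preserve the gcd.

Old gcd = 2; gcd of others (without N[3]) = 2
New gcd for candidate v: gcd(2, v). Preserves old gcd iff gcd(2, v) = 2.
  Option A: v=24, gcd(2,24)=2 -> preserves
  Option B: v=47, gcd(2,47)=1 -> changes
  Option C: v=70, gcd(2,70)=2 -> preserves
  Option D: v=34, gcd(2,34)=2 -> preserves
  Option E: v=33, gcd(2,33)=1 -> changes

Answer: A C D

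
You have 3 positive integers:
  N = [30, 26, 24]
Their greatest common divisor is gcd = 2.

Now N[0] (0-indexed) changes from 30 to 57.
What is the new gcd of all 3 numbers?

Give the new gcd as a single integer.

Numbers: [30, 26, 24], gcd = 2
Change: index 0, 30 -> 57
gcd of the OTHER numbers (without index 0): gcd([26, 24]) = 2
New gcd = gcd(g_others, new_val) = gcd(2, 57) = 1

Answer: 1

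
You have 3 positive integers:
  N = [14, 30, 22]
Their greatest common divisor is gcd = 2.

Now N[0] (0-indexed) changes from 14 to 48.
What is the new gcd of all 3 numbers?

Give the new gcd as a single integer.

Numbers: [14, 30, 22], gcd = 2
Change: index 0, 14 -> 48
gcd of the OTHER numbers (without index 0): gcd([30, 22]) = 2
New gcd = gcd(g_others, new_val) = gcd(2, 48) = 2

Answer: 2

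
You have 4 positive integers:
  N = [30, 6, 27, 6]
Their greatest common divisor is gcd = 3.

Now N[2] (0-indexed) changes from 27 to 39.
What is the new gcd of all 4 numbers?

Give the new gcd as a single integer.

Answer: 3

Derivation:
Numbers: [30, 6, 27, 6], gcd = 3
Change: index 2, 27 -> 39
gcd of the OTHER numbers (without index 2): gcd([30, 6, 6]) = 6
New gcd = gcd(g_others, new_val) = gcd(6, 39) = 3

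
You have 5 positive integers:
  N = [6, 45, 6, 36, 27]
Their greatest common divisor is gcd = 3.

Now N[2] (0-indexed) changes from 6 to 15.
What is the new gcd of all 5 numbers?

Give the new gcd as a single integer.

Answer: 3

Derivation:
Numbers: [6, 45, 6, 36, 27], gcd = 3
Change: index 2, 6 -> 15
gcd of the OTHER numbers (without index 2): gcd([6, 45, 36, 27]) = 3
New gcd = gcd(g_others, new_val) = gcd(3, 15) = 3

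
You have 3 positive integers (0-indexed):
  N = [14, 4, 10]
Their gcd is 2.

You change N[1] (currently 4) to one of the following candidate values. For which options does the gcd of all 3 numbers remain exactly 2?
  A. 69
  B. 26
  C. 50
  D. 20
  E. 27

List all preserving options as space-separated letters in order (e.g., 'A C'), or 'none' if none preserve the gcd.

Answer: B C D

Derivation:
Old gcd = 2; gcd of others (without N[1]) = 2
New gcd for candidate v: gcd(2, v). Preserves old gcd iff gcd(2, v) = 2.
  Option A: v=69, gcd(2,69)=1 -> changes
  Option B: v=26, gcd(2,26)=2 -> preserves
  Option C: v=50, gcd(2,50)=2 -> preserves
  Option D: v=20, gcd(2,20)=2 -> preserves
  Option E: v=27, gcd(2,27)=1 -> changes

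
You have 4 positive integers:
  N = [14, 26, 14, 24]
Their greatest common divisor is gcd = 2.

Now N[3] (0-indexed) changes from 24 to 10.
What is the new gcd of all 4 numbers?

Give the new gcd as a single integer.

Numbers: [14, 26, 14, 24], gcd = 2
Change: index 3, 24 -> 10
gcd of the OTHER numbers (without index 3): gcd([14, 26, 14]) = 2
New gcd = gcd(g_others, new_val) = gcd(2, 10) = 2

Answer: 2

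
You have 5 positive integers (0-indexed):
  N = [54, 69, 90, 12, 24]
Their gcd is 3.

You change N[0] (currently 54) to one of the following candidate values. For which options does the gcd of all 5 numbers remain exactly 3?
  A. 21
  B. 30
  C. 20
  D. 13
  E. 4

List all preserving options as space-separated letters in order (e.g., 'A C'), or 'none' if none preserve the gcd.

Old gcd = 3; gcd of others (without N[0]) = 3
New gcd for candidate v: gcd(3, v). Preserves old gcd iff gcd(3, v) = 3.
  Option A: v=21, gcd(3,21)=3 -> preserves
  Option B: v=30, gcd(3,30)=3 -> preserves
  Option C: v=20, gcd(3,20)=1 -> changes
  Option D: v=13, gcd(3,13)=1 -> changes
  Option E: v=4, gcd(3,4)=1 -> changes

Answer: A B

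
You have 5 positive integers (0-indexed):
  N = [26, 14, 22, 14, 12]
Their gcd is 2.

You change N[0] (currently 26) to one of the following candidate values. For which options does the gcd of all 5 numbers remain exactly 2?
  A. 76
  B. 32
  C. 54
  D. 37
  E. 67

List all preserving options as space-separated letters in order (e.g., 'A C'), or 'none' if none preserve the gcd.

Old gcd = 2; gcd of others (without N[0]) = 2
New gcd for candidate v: gcd(2, v). Preserves old gcd iff gcd(2, v) = 2.
  Option A: v=76, gcd(2,76)=2 -> preserves
  Option B: v=32, gcd(2,32)=2 -> preserves
  Option C: v=54, gcd(2,54)=2 -> preserves
  Option D: v=37, gcd(2,37)=1 -> changes
  Option E: v=67, gcd(2,67)=1 -> changes

Answer: A B C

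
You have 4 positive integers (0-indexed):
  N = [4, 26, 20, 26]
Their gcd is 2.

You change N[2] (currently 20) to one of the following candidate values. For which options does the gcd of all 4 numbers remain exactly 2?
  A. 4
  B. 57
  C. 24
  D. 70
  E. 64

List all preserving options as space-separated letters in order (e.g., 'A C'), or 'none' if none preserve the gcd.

Answer: A C D E

Derivation:
Old gcd = 2; gcd of others (without N[2]) = 2
New gcd for candidate v: gcd(2, v). Preserves old gcd iff gcd(2, v) = 2.
  Option A: v=4, gcd(2,4)=2 -> preserves
  Option B: v=57, gcd(2,57)=1 -> changes
  Option C: v=24, gcd(2,24)=2 -> preserves
  Option D: v=70, gcd(2,70)=2 -> preserves
  Option E: v=64, gcd(2,64)=2 -> preserves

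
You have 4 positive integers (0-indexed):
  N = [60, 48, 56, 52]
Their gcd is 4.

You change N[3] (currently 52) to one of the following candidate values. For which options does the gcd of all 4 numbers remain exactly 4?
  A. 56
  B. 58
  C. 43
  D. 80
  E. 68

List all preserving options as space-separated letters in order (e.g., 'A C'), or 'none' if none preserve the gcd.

Old gcd = 4; gcd of others (without N[3]) = 4
New gcd for candidate v: gcd(4, v). Preserves old gcd iff gcd(4, v) = 4.
  Option A: v=56, gcd(4,56)=4 -> preserves
  Option B: v=58, gcd(4,58)=2 -> changes
  Option C: v=43, gcd(4,43)=1 -> changes
  Option D: v=80, gcd(4,80)=4 -> preserves
  Option E: v=68, gcd(4,68)=4 -> preserves

Answer: A D E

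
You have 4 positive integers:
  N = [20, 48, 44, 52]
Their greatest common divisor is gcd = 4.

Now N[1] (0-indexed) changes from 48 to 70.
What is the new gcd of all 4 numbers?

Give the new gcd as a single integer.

Answer: 2

Derivation:
Numbers: [20, 48, 44, 52], gcd = 4
Change: index 1, 48 -> 70
gcd of the OTHER numbers (without index 1): gcd([20, 44, 52]) = 4
New gcd = gcd(g_others, new_val) = gcd(4, 70) = 2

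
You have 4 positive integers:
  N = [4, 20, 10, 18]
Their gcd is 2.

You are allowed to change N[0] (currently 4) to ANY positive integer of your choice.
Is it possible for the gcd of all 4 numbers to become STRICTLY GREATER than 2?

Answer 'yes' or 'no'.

Current gcd = 2
gcd of all OTHER numbers (without N[0]=4): gcd([20, 10, 18]) = 2
The new gcd after any change is gcd(2, new_value).
This can be at most 2.
Since 2 = old gcd 2, the gcd can only stay the same or decrease.

Answer: no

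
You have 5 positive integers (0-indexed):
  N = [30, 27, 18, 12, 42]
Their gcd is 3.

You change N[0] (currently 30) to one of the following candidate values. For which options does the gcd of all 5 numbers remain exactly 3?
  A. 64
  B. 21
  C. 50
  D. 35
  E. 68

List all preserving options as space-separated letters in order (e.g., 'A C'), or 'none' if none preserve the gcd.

Old gcd = 3; gcd of others (without N[0]) = 3
New gcd for candidate v: gcd(3, v). Preserves old gcd iff gcd(3, v) = 3.
  Option A: v=64, gcd(3,64)=1 -> changes
  Option B: v=21, gcd(3,21)=3 -> preserves
  Option C: v=50, gcd(3,50)=1 -> changes
  Option D: v=35, gcd(3,35)=1 -> changes
  Option E: v=68, gcd(3,68)=1 -> changes

Answer: B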